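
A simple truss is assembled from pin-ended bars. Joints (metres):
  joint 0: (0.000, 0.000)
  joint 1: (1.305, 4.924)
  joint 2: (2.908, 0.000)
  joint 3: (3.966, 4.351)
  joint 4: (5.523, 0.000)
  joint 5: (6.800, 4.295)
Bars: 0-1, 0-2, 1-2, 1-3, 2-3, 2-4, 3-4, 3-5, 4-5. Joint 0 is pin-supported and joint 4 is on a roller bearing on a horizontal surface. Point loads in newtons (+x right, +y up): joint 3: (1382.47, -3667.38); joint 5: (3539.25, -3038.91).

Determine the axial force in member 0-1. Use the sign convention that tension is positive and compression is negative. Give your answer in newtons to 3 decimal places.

N=6 nodes, M=9 members, R=3 reactions → 2N=12, M+R=12
member 0 (0-1): L=5.0940, (cx,cy)=(0.2562,0.9666)
member 1 (0-2): L=2.9080, (cx,cy)=(1.0000,0.0000)
member 2 (1-2): L=5.1784, (cx,cy)=(0.3096,-0.9509)
member 3 (1-3): L=2.7220, (cx,cy)=(0.9776,-0.2105)
member 4 (2-3): L=4.4778, (cx,cy)=(0.2363,0.9717)
member 5 (2-4): L=2.6150, (cx,cy)=(1.0000,0.0000)
member 6 (3-4): L=4.6212, (cx,cy)=(0.3369,-0.9415)
member 7 (3-5): L=2.8346, (cx,cy)=(0.9998,-0.0198)
member 8 (4-5): L=4.4808, (cx,cy)=(0.2850,0.9585)
solve A·x = −loads:
  F[0-1] = +3631.3768 N (tension)
  F[0-2] = +3991.4197 N (tension)
  F[1-2] = -4196.3569 N (compression)
  F[1-3] = +2280.4135 N (tension)
  F[2-3] = +4106.5080 N (tension)
  F[2-4] = +1722.1300 N (tension)
  F[3-4] = -7715.9924 N (compression)
  F[3-5] = +4417.6990 N (tension)
  F[4-5] = -3079.3337 N (compression)
  Rx@0 = -4921.7200 N
  Ry@0 = -3510.1907 N
  Ry@4 = +10216.4807 N

3631.377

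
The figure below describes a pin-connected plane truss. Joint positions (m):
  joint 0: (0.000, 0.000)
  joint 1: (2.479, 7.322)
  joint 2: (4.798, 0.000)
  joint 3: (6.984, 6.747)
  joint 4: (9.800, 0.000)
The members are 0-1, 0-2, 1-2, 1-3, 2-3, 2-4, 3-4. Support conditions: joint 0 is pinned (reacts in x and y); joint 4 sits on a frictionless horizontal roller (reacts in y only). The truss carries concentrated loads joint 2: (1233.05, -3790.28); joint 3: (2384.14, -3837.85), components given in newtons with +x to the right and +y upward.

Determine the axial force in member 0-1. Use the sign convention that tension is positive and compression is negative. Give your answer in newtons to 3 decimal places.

-1473.816

N=5 nodes, M=7 members, R=3 reactions → 2N=10, M+R=10
member 0 (0-1): L=7.7303, (cx,cy)=(0.3207,0.9472)
member 1 (0-2): L=4.7980, (cx,cy)=(1.0000,0.0000)
member 2 (1-2): L=7.6805, (cx,cy)=(0.3019,-0.9533)
member 3 (1-3): L=4.5415, (cx,cy)=(0.9920,-0.1266)
member 4 (2-3): L=7.0923, (cx,cy)=(0.3082,0.9513)
member 5 (2-4): L=5.0020, (cx,cy)=(1.0000,0.0000)
member 6 (3-4): L=7.3111, (cx,cy)=(0.3852,-0.9228)
solve A·x = −loads:
  F[0-1] = -1473.8163 N (compression)
  F[0-2] = +4089.8241 N (tension)
  F[1-2] = +1591.9510 N (tension)
  F[1-3] = -961.0337 N (compression)
  F[2-3] = +2388.9343 N (tension)
  F[2-4] = +2601.1180 N (tension)
  F[3-4] = -6753.1879 N (compression)
  Rx@0 = -3617.1900 N
  Ry@0 = +1395.9769 N
  Ry@4 = +6232.1531 N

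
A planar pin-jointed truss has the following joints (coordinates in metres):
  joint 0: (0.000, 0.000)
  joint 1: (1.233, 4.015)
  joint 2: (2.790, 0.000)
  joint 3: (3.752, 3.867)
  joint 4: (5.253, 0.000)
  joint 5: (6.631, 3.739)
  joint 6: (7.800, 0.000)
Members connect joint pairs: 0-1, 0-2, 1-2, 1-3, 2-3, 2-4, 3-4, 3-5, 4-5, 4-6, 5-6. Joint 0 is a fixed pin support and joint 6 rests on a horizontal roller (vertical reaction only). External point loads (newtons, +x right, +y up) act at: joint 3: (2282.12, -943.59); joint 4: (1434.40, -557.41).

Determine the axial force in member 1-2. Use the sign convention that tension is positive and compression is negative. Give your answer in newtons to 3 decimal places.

-513.644

N=7 nodes, M=11 members, R=3 reactions → 2N=14, M+R=14
member 0 (0-1): L=4.2001, (cx,cy)=(0.2936,0.9559)
member 1 (0-2): L=2.7900, (cx,cy)=(1.0000,0.0000)
member 2 (1-2): L=4.3063, (cx,cy)=(0.3616,-0.9323)
member 3 (1-3): L=2.5233, (cx,cy)=(0.9983,-0.0587)
member 4 (2-3): L=3.9849, (cx,cy)=(0.2414,0.9704)
member 5 (2-4): L=2.4630, (cx,cy)=(1.0000,0.0000)
member 6 (3-4): L=4.1481, (cx,cy)=(0.3619,-0.9322)
member 7 (3-5): L=2.8818, (cx,cy)=(0.9990,-0.0444)
member 8 (4-5): L=3.9848, (cx,cy)=(0.3458,0.9383)
member 9 (4-6): L=2.5470, (cx,cy)=(1.0000,0.0000)
member 10 (5-6): L=3.9175, (cx,cy)=(0.2984,-0.9544)
solve A·x = −loads:
  F[0-1] = +480.8783 N (tension)
  F[0-2] = +3575.3499 N (tension)
  F[1-2] = -513.6444 N (compression)
  F[1-3] = +327.4475 N (tension)
  F[2-3] = +493.4920 N (tension)
  F[2-4] = +3270.5006 N (tension)
  F[3-4] = -1442.6144 N (compression)
  F[3-5] = -1315.3845 N (compression)
  F[4-5] = +2027.3438 N (tension)
  F[4-6] = +613.0106 N (tension)
  F[5-6] = -2054.2852 N (compression)
  Rx@0 = -3716.5200 N
  Ry@0 = -459.6901 N
  Ry@6 = +1960.6901 N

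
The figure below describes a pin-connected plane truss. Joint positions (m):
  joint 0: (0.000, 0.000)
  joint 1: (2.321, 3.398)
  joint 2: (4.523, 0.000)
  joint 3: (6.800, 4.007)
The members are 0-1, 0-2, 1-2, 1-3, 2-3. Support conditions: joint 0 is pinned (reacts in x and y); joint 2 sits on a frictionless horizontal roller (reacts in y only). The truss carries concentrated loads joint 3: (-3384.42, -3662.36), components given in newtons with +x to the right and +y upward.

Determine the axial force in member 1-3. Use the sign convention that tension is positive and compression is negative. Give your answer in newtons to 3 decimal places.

-1425.387

N=4 nodes, M=5 members, R=3 reactions → 2N=8, M+R=8
member 0 (0-1): L=4.1150, (cx,cy)=(0.5640,0.8258)
member 1 (0-2): L=4.5230, (cx,cy)=(1.0000,0.0000)
member 2 (1-2): L=4.0491, (cx,cy)=(0.5438,-0.8392)
member 3 (1-3): L=4.5202, (cx,cy)=(0.9909,0.1347)
member 4 (2-3): L=4.6088, (cx,cy)=(0.4941,0.8694)
solve A·x = −loads:
  F[0-1] = -1398.2161 N (compression)
  F[0-2] = -2595.7837 N (compression)
  F[1-2] = +1146.9782 N (tension)
  F[1-3] = -1425.3871 N (compression)
  F[2-3] = -3991.4934 N (compression)
  Rx@0 = +3384.4200 N
  Ry@0 = +1154.5826 N
  Ry@2 = +2507.7774 N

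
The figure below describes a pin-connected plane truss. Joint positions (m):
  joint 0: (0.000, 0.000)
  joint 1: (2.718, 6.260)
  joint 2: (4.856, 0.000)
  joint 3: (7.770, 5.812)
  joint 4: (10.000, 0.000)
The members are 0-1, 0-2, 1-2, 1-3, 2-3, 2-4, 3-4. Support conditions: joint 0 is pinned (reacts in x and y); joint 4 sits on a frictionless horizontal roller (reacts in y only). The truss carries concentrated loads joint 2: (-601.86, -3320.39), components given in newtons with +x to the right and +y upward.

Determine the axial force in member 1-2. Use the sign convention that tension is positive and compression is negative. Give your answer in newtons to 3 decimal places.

N=5 nodes, M=7 members, R=3 reactions → 2N=10, M+R=10
member 0 (0-1): L=6.8246, (cx,cy)=(0.3983,0.9173)
member 1 (0-2): L=4.8560, (cx,cy)=(1.0000,0.0000)
member 2 (1-2): L=6.6150, (cx,cy)=(0.3232,-0.9463)
member 3 (1-3): L=5.0718, (cx,cy)=(0.9961,-0.0883)
member 4 (2-3): L=6.5016, (cx,cy)=(0.4482,0.8939)
member 5 (2-4): L=5.1440, (cx,cy)=(1.0000,0.0000)
member 6 (3-4): L=6.2251, (cx,cy)=(0.3582,-0.9336)
solve A·x = −loads:
  F[0-1] = -1862.0560 N (compression)
  F[0-2] = +139.7322 N (tension)
  F[1-2] = +1932.9105 N (tension)
  F[1-3] = -1371.6769 N (compression)
  F[2-3] = +1668.1532 N (tension)
  F[2-4] = +618.6529 N (tension)
  F[3-4] = -1726.9931 N (compression)
  Rx@0 = +601.8600 N
  Ry@0 = +1708.0086 N
  Ry@4 = +1612.3814 N

1932.911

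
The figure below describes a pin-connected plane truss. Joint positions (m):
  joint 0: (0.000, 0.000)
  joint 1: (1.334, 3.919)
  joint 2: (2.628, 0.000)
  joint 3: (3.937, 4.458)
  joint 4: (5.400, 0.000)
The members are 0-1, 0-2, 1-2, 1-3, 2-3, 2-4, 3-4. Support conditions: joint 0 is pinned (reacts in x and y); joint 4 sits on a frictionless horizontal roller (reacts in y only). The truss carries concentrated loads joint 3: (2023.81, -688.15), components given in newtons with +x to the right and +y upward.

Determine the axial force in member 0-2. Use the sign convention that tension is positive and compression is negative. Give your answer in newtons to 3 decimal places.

N=5 nodes, M=7 members, R=3 reactions → 2N=10, M+R=10
member 0 (0-1): L=4.1398, (cx,cy)=(0.3222,0.9467)
member 1 (0-2): L=2.6280, (cx,cy)=(1.0000,0.0000)
member 2 (1-2): L=4.1271, (cx,cy)=(0.3135,-0.9496)
member 3 (1-3): L=2.6582, (cx,cy)=(0.9792,0.2028)
member 4 (2-3): L=4.6462, (cx,cy)=(0.2817,0.9595)
member 5 (2-4): L=2.7720, (cx,cy)=(1.0000,0.0000)
member 6 (3-4): L=4.6919, (cx,cy)=(0.3118,-0.9501)
solve A·x = −loads:
  F[0-1] = +1567.9663 N (tension)
  F[0-2] = +1518.5546 N (tension)
  F[1-2] = -1359.9879 N (compression)
  F[1-3] = +951.4259 N (tension)
  F[2-3] = +1345.9326 N (tension)
  F[2-4] = +712.9516 N (tension)
  F[3-4] = -2286.4752 N (compression)
  Rx@0 = -2023.8100 N
  Ry@0 = -1484.3299 N
  Ry@4 = +2172.4799 N

1518.555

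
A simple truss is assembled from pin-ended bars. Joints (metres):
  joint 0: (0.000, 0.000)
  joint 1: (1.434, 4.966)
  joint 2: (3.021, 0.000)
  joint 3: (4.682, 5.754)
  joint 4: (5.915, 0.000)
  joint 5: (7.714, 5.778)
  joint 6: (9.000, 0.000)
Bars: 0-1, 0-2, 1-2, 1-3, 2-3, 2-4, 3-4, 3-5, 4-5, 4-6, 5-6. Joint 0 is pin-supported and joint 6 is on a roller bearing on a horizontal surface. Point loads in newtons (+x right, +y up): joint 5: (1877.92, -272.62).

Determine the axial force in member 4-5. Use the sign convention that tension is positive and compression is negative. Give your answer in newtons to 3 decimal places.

N=7 nodes, M=11 members, R=3 reactions → 2N=14, M+R=14
member 0 (0-1): L=5.1689, (cx,cy)=(0.2774,0.9607)
member 1 (0-2): L=3.0210, (cx,cy)=(1.0000,0.0000)
member 2 (1-2): L=5.2134, (cx,cy)=(0.3044,-0.9525)
member 3 (1-3): L=3.3422, (cx,cy)=(0.9718,0.2358)
member 4 (2-3): L=5.9889, (cx,cy)=(0.2773,0.9608)
member 5 (2-4): L=2.8940, (cx,cy)=(1.0000,0.0000)
member 6 (3-4): L=5.8846, (cx,cy)=(0.2095,-0.9778)
member 7 (3-5): L=3.0321, (cx,cy)=(1.0000,0.0079)
member 8 (4-5): L=6.0516, (cx,cy)=(0.2973,0.9548)
member 9 (4-6): L=3.0850, (cx,cy)=(1.0000,0.0000)
member 10 (5-6): L=5.9194, (cx,cy)=(0.2173,-0.9761)
solve A·x = −loads:
  F[0-1] = +1214.3375 N (tension)
  F[0-2] = +1541.0281 N (tension)
  F[1-2] = -1057.0367 N (compression)
  F[1-3] = +677.7683 N (tension)
  F[2-3] = +1047.9838 N (tension)
  F[2-4] = +928.6064 N (tension)
  F[3-4] = -1183.4631 N (compression)
  F[3-5] = +1197.3210 N (tension)
  F[4-5] = +1211.9856 N (tension)
  F[4-6] = +320.3405 N (tension)
  F[5-6] = -1474.5082 N (compression)
  Rx@0 = -1877.9200 N
  Ry@0 = -1166.6703 N
  Ry@6 = +1439.2903 N

1211.986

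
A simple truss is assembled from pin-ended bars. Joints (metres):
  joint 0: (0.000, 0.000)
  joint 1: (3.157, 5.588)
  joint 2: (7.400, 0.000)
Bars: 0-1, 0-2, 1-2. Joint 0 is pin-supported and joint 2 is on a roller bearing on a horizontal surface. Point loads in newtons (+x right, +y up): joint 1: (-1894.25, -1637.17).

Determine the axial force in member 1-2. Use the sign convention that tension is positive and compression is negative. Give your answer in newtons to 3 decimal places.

919.056

N=3 nodes, M=3 members, R=3 reactions → 2N=6, M+R=6
member 0 (0-1): L=6.4181, (cx,cy)=(0.4919,0.8707)
member 1 (0-2): L=7.4000, (cx,cy)=(1.0000,0.0000)
member 2 (1-2): L=7.0163, (cx,cy)=(0.6047,-0.7964)
solve A·x = −loads:
  F[0-1] = -2721.0811 N (compression)
  F[0-2] = -555.7833 N (compression)
  F[1-2] = +919.0563 N (tension)
  Rx@0 = +1894.2500 N
  Ry@0 = +2369.1326 N
  Ry@2 = -731.9626 N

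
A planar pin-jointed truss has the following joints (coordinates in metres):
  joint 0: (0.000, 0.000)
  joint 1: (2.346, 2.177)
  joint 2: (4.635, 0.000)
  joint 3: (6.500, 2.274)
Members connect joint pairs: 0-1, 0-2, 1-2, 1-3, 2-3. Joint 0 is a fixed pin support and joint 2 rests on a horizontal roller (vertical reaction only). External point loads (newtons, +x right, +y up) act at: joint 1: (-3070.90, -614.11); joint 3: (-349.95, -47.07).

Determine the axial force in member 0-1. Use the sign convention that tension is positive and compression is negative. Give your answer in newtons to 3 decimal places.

N=4 nodes, M=5 members, R=3 reactions → 2N=8, M+R=8
member 0 (0-1): L=3.2005, (cx,cy)=(0.7330,0.6802)
member 1 (0-2): L=4.6350, (cx,cy)=(1.0000,0.0000)
member 2 (1-2): L=3.1589, (cx,cy)=(0.7246,-0.6892)
member 3 (1-3): L=4.1551, (cx,cy)=(0.9997,0.0233)
member 4 (2-3): L=2.9410, (cx,cy)=(0.6341,0.7732)
solve A·x = −loads:
  F[0-1] = -2790.8857 N (compression)
  F[0-2] = -1375.0861 N (compression)
  F[1-2] = +1852.7998 N (tension)
  F[1-3] = -317.5115 N (compression)
  F[2-3] = -51.2895 N (compression)
  Rx@0 = +3420.8500 N
  Ry@0 = +1898.3922 N
  Ry@2 = -1237.2122 N

-2790.886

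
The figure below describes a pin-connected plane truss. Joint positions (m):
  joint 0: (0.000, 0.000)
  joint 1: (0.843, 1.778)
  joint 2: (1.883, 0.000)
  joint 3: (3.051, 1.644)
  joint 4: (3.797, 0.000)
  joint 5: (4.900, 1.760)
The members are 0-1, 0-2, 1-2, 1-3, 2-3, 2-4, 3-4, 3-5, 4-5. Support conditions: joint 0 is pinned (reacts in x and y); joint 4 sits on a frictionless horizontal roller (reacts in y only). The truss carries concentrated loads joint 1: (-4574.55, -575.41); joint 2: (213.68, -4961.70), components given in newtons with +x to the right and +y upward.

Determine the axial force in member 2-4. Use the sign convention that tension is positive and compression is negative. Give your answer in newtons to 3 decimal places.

202.494

N=6 nodes, M=9 members, R=3 reactions → 2N=12, M+R=12
member 0 (0-1): L=1.9677, (cx,cy)=(0.4284,0.9036)
member 1 (0-2): L=1.8830, (cx,cy)=(1.0000,0.0000)
member 2 (1-2): L=2.0598, (cx,cy)=(0.5049,-0.8632)
member 3 (1-3): L=2.2121, (cx,cy)=(0.9982,-0.0606)
member 4 (2-3): L=2.0167, (cx,cy)=(0.5792,0.8152)
member 5 (2-4): L=1.9140, (cx,cy)=(1.0000,0.0000)
member 6 (3-4): L=1.8053, (cx,cy)=(0.4132,-0.9106)
member 7 (3-5): L=1.8526, (cx,cy)=(0.9980,0.0626)
member 8 (4-5): L=2.0771, (cx,cy)=(0.5310,0.8473)
solve A·x = −loads:
  F[0-1] = -5634.0867 N (compression)
  F[0-2] = -1947.1484 N (compression)
  F[1-2] = +5266.2029 N (tension)
  F[1-3] = -498.9779 N (compression)
  F[2-3] = +510.3268 N (tension)
  F[2-4] = +202.4943 N (tension)
  F[3-4] = -490.0416 N (compression)
  F[3-5] = -0.0000 N (compression)
  F[4-5] = +0.0000 N (tension)
  Rx@0 = +4360.8700 N
  Ry@0 = +5090.8625 N
  Ry@4 = +446.2475 N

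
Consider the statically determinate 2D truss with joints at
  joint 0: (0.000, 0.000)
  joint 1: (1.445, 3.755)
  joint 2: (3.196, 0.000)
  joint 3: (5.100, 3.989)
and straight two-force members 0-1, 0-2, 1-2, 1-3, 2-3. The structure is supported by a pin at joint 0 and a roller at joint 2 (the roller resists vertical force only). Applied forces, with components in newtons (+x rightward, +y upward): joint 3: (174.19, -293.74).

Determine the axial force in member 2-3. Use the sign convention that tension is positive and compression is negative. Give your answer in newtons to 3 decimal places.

-348.492

N=4 nodes, M=5 members, R=3 reactions → 2N=8, M+R=8
member 0 (0-1): L=4.0234, (cx,cy)=(0.3591,0.9333)
member 1 (0-2): L=3.1960, (cx,cy)=(1.0000,0.0000)
member 2 (1-2): L=4.1432, (cx,cy)=(0.4226,-0.9063)
member 3 (1-3): L=3.6625, (cx,cy)=(0.9980,0.0639)
member 4 (2-3): L=4.4201, (cx,cy)=(0.4308,0.9025)
solve A·x = −loads:
  F[0-1] = +420.4568 N (tension)
  F[0-2] = +23.1848 N (tension)
  F[1-2] = -410.0620 N (compression)
  F[1-3] = +324.9701 N (tension)
  F[2-3] = -348.4922 N (compression)
  Rx@0 = -174.1900 N
  Ry@0 = -392.4045 N
  Ry@2 = +686.1445 N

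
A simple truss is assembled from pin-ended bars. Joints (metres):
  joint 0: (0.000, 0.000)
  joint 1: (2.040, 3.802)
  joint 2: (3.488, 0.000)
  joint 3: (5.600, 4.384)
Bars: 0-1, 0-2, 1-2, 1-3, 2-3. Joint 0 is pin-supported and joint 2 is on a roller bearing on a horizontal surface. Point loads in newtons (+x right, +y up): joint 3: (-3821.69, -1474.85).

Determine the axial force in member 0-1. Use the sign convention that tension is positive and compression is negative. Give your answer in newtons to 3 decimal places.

N=4 nodes, M=5 members, R=3 reactions → 2N=8, M+R=8
member 0 (0-1): L=4.3147, (cx,cy)=(0.4728,0.8812)
member 1 (0-2): L=3.4880, (cx,cy)=(1.0000,0.0000)
member 2 (1-2): L=4.0684, (cx,cy)=(0.3559,-0.9345)
member 3 (1-3): L=3.6073, (cx,cy)=(0.9869,0.1613)
member 4 (2-3): L=4.8662, (cx,cy)=(0.4340,0.9009)
solve A·x = −loads:
  F[0-1] = -4437.7152 N (compression)
  F[0-2] = -1723.5376 N (compression)
  F[1-2] = +3593.5836 N (tension)
  F[1-3] = -3421.9901 N (compression)
  F[2-3] = -1024.2369 N (compression)
  Rx@0 = +3821.6900 N
  Ry@0 = +3910.3801 N
  Ry@2 = -2435.5301 N

-4437.715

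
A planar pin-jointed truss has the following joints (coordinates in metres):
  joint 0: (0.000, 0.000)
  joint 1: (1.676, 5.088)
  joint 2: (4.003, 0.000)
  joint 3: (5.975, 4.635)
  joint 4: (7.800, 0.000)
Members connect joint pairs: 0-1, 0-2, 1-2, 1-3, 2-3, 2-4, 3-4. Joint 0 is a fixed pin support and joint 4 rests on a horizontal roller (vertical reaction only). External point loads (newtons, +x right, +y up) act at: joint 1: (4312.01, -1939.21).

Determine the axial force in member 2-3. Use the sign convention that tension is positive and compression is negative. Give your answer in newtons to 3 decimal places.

N=5 nodes, M=7 members, R=3 reactions → 2N=10, M+R=10
member 0 (0-1): L=5.3569, (cx,cy)=(0.3129,0.9498)
member 1 (0-2): L=4.0030, (cx,cy)=(1.0000,0.0000)
member 2 (1-2): L=5.5949, (cx,cy)=(0.4159,-0.9094)
member 3 (1-3): L=4.3228, (cx,cy)=(0.9945,-0.1048)
member 4 (2-3): L=5.0371, (cx,cy)=(0.3915,0.9202)
member 5 (2-4): L=3.7970, (cx,cy)=(1.0000,0.0000)
member 6 (3-4): L=4.9814, (cx,cy)=(0.3664,-0.9305)
solve A·x = −loads:
  F[0-1] = +1358.4253 N (tension)
  F[0-2] = +3887.0054 N (tension)
  F[1-2] = -3257.7732 N (compression)
  F[1-3] = -2546.0638 N (compression)
  F[2-3] = +3219.6223 N (tension)
  F[2-4] = +1271.5698 N (tension)
  F[3-4] = -3470.7585 N (compression)
  Rx@0 = -4312.0100 N
  Ry@0 = -1290.2288 N
  Ry@4 = +3229.4388 N

3219.622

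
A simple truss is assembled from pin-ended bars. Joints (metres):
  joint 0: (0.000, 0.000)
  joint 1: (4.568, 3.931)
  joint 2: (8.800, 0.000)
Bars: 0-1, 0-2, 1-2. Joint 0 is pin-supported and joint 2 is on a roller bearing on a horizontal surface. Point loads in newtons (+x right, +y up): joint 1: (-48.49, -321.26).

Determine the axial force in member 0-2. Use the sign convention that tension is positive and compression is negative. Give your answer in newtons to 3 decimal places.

156.213

N=3 nodes, M=3 members, R=3 reactions → 2N=6, M+R=6
member 0 (0-1): L=6.0266, (cx,cy)=(0.7580,0.6523)
member 1 (0-2): L=8.8000, (cx,cy)=(1.0000,0.0000)
member 2 (1-2): L=5.7760, (cx,cy)=(0.7327,-0.6806)
solve A·x = −loads:
  F[0-1] = -270.0645 N (compression)
  F[0-2] = +156.2131 N (tension)
  F[1-2] = -213.2070 N (compression)
  Rx@0 = +48.4900 N
  Ry@0 = +176.1576 N
  Ry@2 = +145.1024 N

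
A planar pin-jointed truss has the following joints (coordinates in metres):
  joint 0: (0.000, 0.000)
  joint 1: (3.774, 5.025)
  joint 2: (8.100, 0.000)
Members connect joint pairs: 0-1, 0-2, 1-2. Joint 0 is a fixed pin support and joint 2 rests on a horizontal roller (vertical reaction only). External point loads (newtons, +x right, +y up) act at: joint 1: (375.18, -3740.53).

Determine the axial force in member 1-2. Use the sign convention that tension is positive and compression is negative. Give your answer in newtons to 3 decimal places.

N=3 nodes, M=3 members, R=3 reactions → 2N=6, M+R=6
member 0 (0-1): L=6.2844, (cx,cy)=(0.6005,0.7996)
member 1 (0-2): L=8.1000, (cx,cy)=(1.0000,0.0000)
member 2 (1-2): L=6.6306, (cx,cy)=(0.6524,-0.7578)
solve A·x = −loads:
  F[0-1] = -2207.3188 N (compression)
  F[0-2] = +1700.7512 N (tension)
  F[1-2] = -2606.7976 N (compression)
  Rx@0 = -375.1800 N
  Ry@0 = +1764.9695 N
  Ry@2 = +1975.5605 N

-2606.798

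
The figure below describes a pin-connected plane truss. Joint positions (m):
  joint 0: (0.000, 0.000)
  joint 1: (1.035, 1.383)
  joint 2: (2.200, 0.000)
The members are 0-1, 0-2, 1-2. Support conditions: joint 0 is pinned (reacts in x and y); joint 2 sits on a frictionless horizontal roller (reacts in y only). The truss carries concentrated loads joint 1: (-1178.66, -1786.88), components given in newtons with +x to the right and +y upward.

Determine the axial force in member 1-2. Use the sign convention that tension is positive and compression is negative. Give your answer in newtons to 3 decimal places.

-130.355

N=3 nodes, M=3 members, R=3 reactions → 2N=6, M+R=6
member 0 (0-1): L=1.7274, (cx,cy)=(0.5992,0.8006)
member 1 (0-2): L=2.2000, (cx,cy)=(1.0000,0.0000)
member 2 (1-2): L=1.8083, (cx,cy)=(0.6443,-0.7648)
solve A·x = −loads:
  F[0-1] = -2107.3326 N (compression)
  F[0-2] = +83.9822 N (tension)
  F[1-2] = -130.3555 N (compression)
  Rx@0 = +1178.6600 N
  Ry@0 = +1687.1827 N
  Ry@2 = +99.6973 N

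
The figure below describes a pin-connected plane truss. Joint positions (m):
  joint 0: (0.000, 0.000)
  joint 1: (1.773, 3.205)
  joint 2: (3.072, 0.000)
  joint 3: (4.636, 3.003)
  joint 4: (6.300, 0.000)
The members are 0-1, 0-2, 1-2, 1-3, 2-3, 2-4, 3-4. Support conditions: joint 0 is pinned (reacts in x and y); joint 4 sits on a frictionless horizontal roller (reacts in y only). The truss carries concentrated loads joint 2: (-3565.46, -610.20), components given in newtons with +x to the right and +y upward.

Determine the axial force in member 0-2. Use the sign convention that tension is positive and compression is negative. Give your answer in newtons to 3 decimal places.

-3392.500

N=5 nodes, M=7 members, R=3 reactions → 2N=10, M+R=10
member 0 (0-1): L=3.6627, (cx,cy)=(0.4841,0.8750)
member 1 (0-2): L=3.0720, (cx,cy)=(1.0000,0.0000)
member 2 (1-2): L=3.4582, (cx,cy)=(0.3756,-0.9268)
member 3 (1-3): L=2.8701, (cx,cy)=(0.9975,-0.0704)
member 4 (2-3): L=3.3859, (cx,cy)=(0.4619,0.8869)
member 5 (2-4): L=3.2280, (cx,cy)=(1.0000,0.0000)
member 6 (3-4): L=3.4332, (cx,cy)=(0.4847,-0.8747)
solve A·x = −loads:
  F[0-1] = -357.3069 N (compression)
  F[0-2] = -3392.4999 N (compression)
  F[1-2] = +360.8454 N (tension)
  F[1-3] = -309.2694 N (compression)
  F[2-3] = +310.9391 N (tension)
  F[2-4] = +164.8735 N (tension)
  F[3-4] = -340.1711 N (compression)
  Rx@0 = +3565.4600 N
  Ry@0 = +312.6549 N
  Ry@4 = +297.5451 N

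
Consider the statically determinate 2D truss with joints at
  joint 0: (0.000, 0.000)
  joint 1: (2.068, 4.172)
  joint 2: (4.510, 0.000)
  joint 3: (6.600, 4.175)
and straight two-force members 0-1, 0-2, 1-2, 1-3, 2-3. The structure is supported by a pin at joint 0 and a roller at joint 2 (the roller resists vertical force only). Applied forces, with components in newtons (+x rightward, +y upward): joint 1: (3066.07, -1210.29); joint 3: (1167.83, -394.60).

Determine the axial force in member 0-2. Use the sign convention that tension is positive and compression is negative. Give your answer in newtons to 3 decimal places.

2526.311

N=4 nodes, M=5 members, R=3 reactions → 2N=8, M+R=8
member 0 (0-1): L=4.6564, (cx,cy)=(0.4441,0.8960)
member 1 (0-2): L=4.5100, (cx,cy)=(1.0000,0.0000)
member 2 (1-2): L=4.8341, (cx,cy)=(0.5052,-0.8630)
member 3 (1-3): L=4.5320, (cx,cy)=(1.0000,0.0007)
member 4 (2-3): L=4.6689, (cx,cy)=(0.4476,0.8942)
solve A·x = −loads:
  F[0-1] = +3844.8966 N (tension)
  F[0-2] = +2526.3106 N (tension)
  F[1-2] = -5392.9796 N (compression)
  F[1-3] = +1365.8192 N (tension)
  F[2-3] = -442.2930 N (compression)
  Rx@0 = -4233.9000 N
  Ry@0 = -3444.9047 N
  Ry@2 = +5049.7947 N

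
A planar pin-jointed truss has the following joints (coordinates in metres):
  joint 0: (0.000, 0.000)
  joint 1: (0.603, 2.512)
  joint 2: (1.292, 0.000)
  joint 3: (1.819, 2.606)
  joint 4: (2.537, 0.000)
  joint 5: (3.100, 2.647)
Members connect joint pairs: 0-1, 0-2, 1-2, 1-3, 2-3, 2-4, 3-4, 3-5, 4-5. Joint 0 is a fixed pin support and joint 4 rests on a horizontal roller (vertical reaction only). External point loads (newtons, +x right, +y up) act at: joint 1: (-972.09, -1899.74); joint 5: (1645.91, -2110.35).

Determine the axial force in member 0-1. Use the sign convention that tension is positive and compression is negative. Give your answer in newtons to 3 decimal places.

N=6 nodes, M=9 members, R=3 reactions → 2N=12, M+R=12
member 0 (0-1): L=2.5834, (cx,cy)=(0.2334,0.9724)
member 1 (0-2): L=1.2920, (cx,cy)=(1.0000,0.0000)
member 2 (1-2): L=2.6048, (cx,cy)=(0.2645,-0.9644)
member 3 (1-3): L=1.2196, (cx,cy)=(0.9970,0.0771)
member 4 (2-3): L=2.6588, (cx,cy)=(0.1982,0.9802)
member 5 (2-4): L=1.2450, (cx,cy)=(1.0000,0.0000)
member 6 (3-4): L=2.7031, (cx,cy)=(0.2656,-0.9641)
member 7 (3-5): L=1.2817, (cx,cy)=(0.9995,0.0320)
member 8 (4-5): L=2.7062, (cx,cy)=(0.2080,0.9781)
solve A·x = −loads:
  F[0-1] = -231.5180 N (compression)
  F[0-2] = +727.8602 N (tension)
  F[1-2] = -1628.3525 N (compression)
  F[1-3] = +1352.7957 N (tension)
  F[2-3] = +1602.1419 N (tension)
  F[2-4] = -20.4275 N (compression)
  F[3-4] = -1666.9945 N (compression)
  F[3-5] = +2110.2059 N (tension)
  F[4-5] = -2226.5719 N (compression)
  Rx@0 = -673.8200 N
  Ry@0 = +225.1228 N
  Ry@4 = +3784.9672 N

-231.518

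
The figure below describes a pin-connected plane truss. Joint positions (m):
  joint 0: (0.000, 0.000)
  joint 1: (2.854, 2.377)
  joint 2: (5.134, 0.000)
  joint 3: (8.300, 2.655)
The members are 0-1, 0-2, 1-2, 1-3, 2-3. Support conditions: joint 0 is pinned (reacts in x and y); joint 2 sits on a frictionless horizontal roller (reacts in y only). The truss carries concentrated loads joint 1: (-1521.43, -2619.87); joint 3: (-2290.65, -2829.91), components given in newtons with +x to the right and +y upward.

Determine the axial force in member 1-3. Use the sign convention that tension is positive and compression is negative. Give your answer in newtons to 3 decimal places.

N=4 nodes, M=5 members, R=3 reactions → 2N=8, M+R=8
member 0 (0-1): L=3.7142, (cx,cy)=(0.7684,0.6400)
member 1 (0-2): L=5.1340, (cx,cy)=(1.0000,0.0000)
member 2 (1-2): L=3.2937, (cx,cy)=(0.6922,-0.7217)
member 3 (1-3): L=5.4531, (cx,cy)=(0.9987,0.0510)
member 4 (2-3): L=4.1319, (cx,cy)=(0.7662,0.6426)
solve A·x = −loads:
  F[0-1] = -2042.8186 N (compression)
  F[0-2] = -2242.3827 N (compression)
  F[1-2] = -1737.0688 N (compression)
  F[1-3] = +1155.6838 N (tension)
  F[2-3] = -4495.7961 N (compression)
  Rx@0 = +3812.0800 N
  Ry@0 = +1307.3478 N
  Ry@2 = +4142.4322 N

1155.684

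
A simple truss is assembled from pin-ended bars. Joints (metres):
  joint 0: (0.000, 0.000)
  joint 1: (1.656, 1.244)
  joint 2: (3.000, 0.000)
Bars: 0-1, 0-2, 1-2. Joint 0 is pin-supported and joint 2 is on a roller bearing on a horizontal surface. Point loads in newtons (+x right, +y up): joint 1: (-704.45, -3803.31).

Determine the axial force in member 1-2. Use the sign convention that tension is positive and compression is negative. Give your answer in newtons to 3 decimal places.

N=3 nodes, M=3 members, R=3 reactions → 2N=6, M+R=6
member 0 (0-1): L=2.0712, (cx,cy)=(0.7995,0.6006)
member 1 (0-2): L=3.0000, (cx,cy)=(1.0000,0.0000)
member 2 (1-2): L=1.8314, (cx,cy)=(0.7339,-0.6793)
solve A·x = −loads:
  F[0-1] = -3323.2361 N (compression)
  F[0-2] = +1952.5978 N (tension)
  F[1-2] = -2660.6439 N (compression)
  Rx@0 = +704.4500 N
  Ry@0 = +1995.9948 N
  Ry@2 = +1807.3152 N

-2660.644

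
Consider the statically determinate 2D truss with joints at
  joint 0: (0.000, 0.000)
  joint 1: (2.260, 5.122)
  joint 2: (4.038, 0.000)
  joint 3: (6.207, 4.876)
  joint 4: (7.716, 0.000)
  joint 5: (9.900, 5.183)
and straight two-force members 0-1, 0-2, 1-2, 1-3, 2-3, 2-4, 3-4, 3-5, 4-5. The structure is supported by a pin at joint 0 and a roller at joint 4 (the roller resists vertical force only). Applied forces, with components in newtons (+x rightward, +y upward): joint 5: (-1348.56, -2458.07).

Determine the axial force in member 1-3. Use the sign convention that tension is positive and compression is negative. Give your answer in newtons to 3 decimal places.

N=6 nodes, M=9 members, R=3 reactions → 2N=12, M+R=12
member 0 (0-1): L=5.5984, (cx,cy)=(0.4037,0.9149)
member 1 (0-2): L=4.0380, (cx,cy)=(1.0000,0.0000)
member 2 (1-2): L=5.4218, (cx,cy)=(0.3279,-0.9447)
member 3 (1-3): L=3.9547, (cx,cy)=(0.9981,-0.0622)
member 4 (2-3): L=5.3367, (cx,cy)=(0.4064,0.9137)
member 5 (2-4): L=3.6780, (cx,cy)=(1.0000,0.0000)
member 6 (3-4): L=5.1042, (cx,cy)=(0.2956,-0.9553)
member 7 (3-5): L=3.7057, (cx,cy)=(0.9966,0.0828)
member 8 (4-5): L=5.6244, (cx,cy)=(0.3883,0.9215)
solve A·x = −loads:
  F[0-1] = -229.6472 N (compression)
  F[0-2] = -1255.8550 N (compression)
  F[1-2] = +233.5721 N (tension)
  F[1-3] = -169.6297 N (compression)
  F[2-3] = -241.5022 N (compression)
  F[2-4] = -1081.1041 N (compression)
  F[3-4] = +191.7286 N (tension)
  F[3-5] = -325.2568 N (compression)
  F[4-5] = -2638.1441 N (compression)
  Rx@0 = +1348.5600 N
  Ry@0 = +210.1039 N
  Ry@4 = +2247.9661 N

-169.630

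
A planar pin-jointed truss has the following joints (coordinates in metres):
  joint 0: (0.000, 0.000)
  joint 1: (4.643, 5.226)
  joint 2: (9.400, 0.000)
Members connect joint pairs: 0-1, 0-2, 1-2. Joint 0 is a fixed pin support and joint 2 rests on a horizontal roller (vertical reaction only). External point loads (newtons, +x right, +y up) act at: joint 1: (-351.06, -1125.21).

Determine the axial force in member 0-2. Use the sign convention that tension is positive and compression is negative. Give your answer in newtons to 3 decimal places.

328.245

N=3 nodes, M=3 members, R=3 reactions → 2N=6, M+R=6
member 0 (0-1): L=6.9906, (cx,cy)=(0.6642,0.7476)
member 1 (0-2): L=9.4000, (cx,cy)=(1.0000,0.0000)
member 2 (1-2): L=7.0668, (cx,cy)=(0.6731,-0.7395)
solve A·x = −loads:
  F[0-1] = -1022.7769 N (compression)
  F[0-2] = +328.2453 N (tension)
  F[1-2] = -487.6297 N (compression)
  Rx@0 = +351.0600 N
  Ry@0 = +764.6025 N
  Ry@2 = +360.6075 N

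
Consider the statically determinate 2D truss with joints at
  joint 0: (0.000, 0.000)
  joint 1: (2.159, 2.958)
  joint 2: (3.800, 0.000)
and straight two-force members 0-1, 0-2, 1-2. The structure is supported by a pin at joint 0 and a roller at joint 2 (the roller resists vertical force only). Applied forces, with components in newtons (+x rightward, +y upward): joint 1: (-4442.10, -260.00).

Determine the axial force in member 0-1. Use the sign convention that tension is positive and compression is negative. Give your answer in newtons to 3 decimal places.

-4419.915

N=3 nodes, M=3 members, R=3 reactions → 2N=6, M+R=6
member 0 (0-1): L=3.6621, (cx,cy)=(0.5896,0.8077)
member 1 (0-2): L=3.8000, (cx,cy)=(1.0000,0.0000)
member 2 (1-2): L=3.3827, (cx,cy)=(0.4851,-0.8744)
solve A·x = −loads:
  F[0-1] = -4419.9148 N (compression)
  F[0-2] = -1836.3351 N (compression)
  F[1-2] = +3785.3546 N (tension)
  Rx@0 = +4442.1000 N
  Ry@0 = +3570.1031 N
  Ry@2 = -3310.1031 N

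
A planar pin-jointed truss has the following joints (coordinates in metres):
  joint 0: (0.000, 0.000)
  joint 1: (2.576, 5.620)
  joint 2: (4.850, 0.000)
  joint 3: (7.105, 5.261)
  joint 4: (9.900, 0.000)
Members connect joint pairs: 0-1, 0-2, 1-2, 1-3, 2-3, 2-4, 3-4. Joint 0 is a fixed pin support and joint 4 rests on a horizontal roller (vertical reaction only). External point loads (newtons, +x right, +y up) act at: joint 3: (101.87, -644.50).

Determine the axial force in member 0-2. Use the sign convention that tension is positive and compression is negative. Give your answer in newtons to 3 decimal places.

N=5 nodes, M=7 members, R=3 reactions → 2N=10, M+R=10
member 0 (0-1): L=6.1822, (cx,cy)=(0.4167,0.9091)
member 1 (0-2): L=4.8500, (cx,cy)=(1.0000,0.0000)
member 2 (1-2): L=6.0626, (cx,cy)=(0.3751,-0.9270)
member 3 (1-3): L=4.5432, (cx,cy)=(0.9969,-0.0790)
member 4 (2-3): L=5.7239, (cx,cy)=(0.3940,0.9191)
member 5 (2-4): L=5.0500, (cx,cy)=(1.0000,0.0000)
member 6 (3-4): L=5.9574, (cx,cy)=(0.4692,-0.8831)
solve A·x = −loads:
  F[0-1] = -140.6100 N (compression)
  F[0-2] = +160.4589 N (tension)
  F[1-2] = +147.6345 N (tension)
  F[1-3] = -114.3219 N (compression)
  F[2-3] = -148.8976 N (compression)
  F[2-4] = +274.4943 N (tension)
  F[3-4] = -585.0668 N (compression)
  Rx@0 = -101.8700 N
  Ry@0 = +127.8222 N
  Ry@4 = +516.6778 N

160.459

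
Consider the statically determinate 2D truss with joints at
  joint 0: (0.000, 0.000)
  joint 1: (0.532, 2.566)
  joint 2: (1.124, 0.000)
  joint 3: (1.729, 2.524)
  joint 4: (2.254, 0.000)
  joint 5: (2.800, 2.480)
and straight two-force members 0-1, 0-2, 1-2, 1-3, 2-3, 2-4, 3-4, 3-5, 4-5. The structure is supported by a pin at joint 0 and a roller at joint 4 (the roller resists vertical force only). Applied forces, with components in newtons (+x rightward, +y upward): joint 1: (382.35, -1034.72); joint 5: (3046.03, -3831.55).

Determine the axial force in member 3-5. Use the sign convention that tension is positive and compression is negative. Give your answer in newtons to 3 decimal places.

N=6 nodes, M=9 members, R=3 reactions → 2N=12, M+R=12
member 0 (0-1): L=2.6206, (cx,cy)=(0.2030,0.9792)
member 1 (0-2): L=1.1240, (cx,cy)=(1.0000,0.0000)
member 2 (1-2): L=2.6334, (cx,cy)=(0.2248,-0.9744)
member 3 (1-3): L=1.1977, (cx,cy)=(0.9994,-0.0351)
member 4 (2-3): L=2.5955, (cx,cy)=(0.2331,0.9725)
member 5 (2-4): L=1.1300, (cx,cy)=(1.0000,0.0000)
member 6 (3-4): L=2.5780, (cx,cy)=(0.2036,-0.9790)
member 7 (3-5): L=1.0719, (cx,cy)=(0.9992,-0.0410)
member 8 (4-5): L=2.5394, (cx,cy)=(0.2150,0.9766)
solve A·x = −loads:
  F[0-1] = +4007.8135 N (tension)
  F[0-2] = +2614.7563 N (tension)
  F[1-2] = -5146.5364 N (compression)
  F[1-3] = +1589.2133 N (tension)
  F[2-3] = +5156.8579 N (tension)
  F[2-4] = +255.7508 N (tension)
  F[3-4] = -5226.9737 N (compression)
  F[3-5] = +3857.9750 N (tension)
  F[4-5] = -3761.1541 N (compression)
  Rx@0 = -3428.3800 N
  Ry@0 = -3924.3580 N
  Ry@4 = +8790.6280 N

3857.975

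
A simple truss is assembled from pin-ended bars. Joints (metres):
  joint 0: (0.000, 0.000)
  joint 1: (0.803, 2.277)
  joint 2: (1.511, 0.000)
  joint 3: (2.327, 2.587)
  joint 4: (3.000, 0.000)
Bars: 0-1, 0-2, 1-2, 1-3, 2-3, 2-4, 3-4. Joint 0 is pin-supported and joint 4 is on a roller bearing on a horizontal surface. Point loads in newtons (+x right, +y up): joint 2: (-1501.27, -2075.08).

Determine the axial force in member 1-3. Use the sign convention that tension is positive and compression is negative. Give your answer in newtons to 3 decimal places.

-655.963

N=5 nodes, M=7 members, R=3 reactions → 2N=10, M+R=10
member 0 (0-1): L=2.4144, (cx,cy)=(0.3326,0.9431)
member 1 (0-2): L=1.5110, (cx,cy)=(1.0000,0.0000)
member 2 (1-2): L=2.3845, (cx,cy)=(0.2969,-0.9549)
member 3 (1-3): L=1.5552, (cx,cy)=(0.9799,0.1993)
member 4 (2-3): L=2.7126, (cx,cy)=(0.3008,0.9537)
member 5 (2-4): L=1.4890, (cx,cy)=(1.0000,0.0000)
member 6 (3-4): L=2.6731, (cx,cy)=(0.2518,-0.9678)
solve A·x = −loads:
  F[0-1] = -1092.0998 N (compression)
  F[0-2] = -1138.0575 N (compression)
  F[1-2] = +941.6423 N (tension)
  F[1-3] = -655.9625 N (compression)
  F[2-3] = +1233.0112 N (tension)
  F[2-4] = +271.8922 N (tension)
  F[3-4] = -1079.9356 N (compression)
  Rx@0 = +1501.2700 N
  Ry@0 = +1029.9314 N
  Ry@4 = +1045.1486 N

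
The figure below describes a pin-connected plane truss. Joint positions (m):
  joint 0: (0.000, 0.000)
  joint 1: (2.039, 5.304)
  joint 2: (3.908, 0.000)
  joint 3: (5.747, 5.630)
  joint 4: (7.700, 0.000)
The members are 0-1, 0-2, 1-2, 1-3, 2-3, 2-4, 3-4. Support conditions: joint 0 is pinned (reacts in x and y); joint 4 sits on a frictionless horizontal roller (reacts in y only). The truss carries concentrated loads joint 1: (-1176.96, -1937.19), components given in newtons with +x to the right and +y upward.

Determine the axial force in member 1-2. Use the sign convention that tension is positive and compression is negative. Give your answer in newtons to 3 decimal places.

N=5 nodes, M=7 members, R=3 reactions → 2N=10, M+R=10
member 0 (0-1): L=5.6824, (cx,cy)=(0.3588,0.9334)
member 1 (0-2): L=3.9080, (cx,cy)=(1.0000,0.0000)
member 2 (1-2): L=5.6237, (cx,cy)=(0.3323,-0.9432)
member 3 (1-3): L=3.7223, (cx,cy)=(0.9962,0.0876)
member 4 (2-3): L=5.9227, (cx,cy)=(0.3105,0.9506)
member 5 (2-4): L=3.7920, (cx,cy)=(1.0000,0.0000)
member 6 (3-4): L=5.9591, (cx,cy)=(0.3277,-0.9448)
solve A·x = −loads:
  F[0-1] = -2394.3945 N (compression)
  F[0-2] = -317.7895 N (compression)
  F[1-2] = +334.9403 N (tension)
  F[1-3] = +207.2700 N (tension)
  F[2-3] = -332.3271 N (compression)
  F[2-4] = -103.2866 N (compression)
  F[3-4] = +315.1546 N (tension)
  Rx@0 = +1176.9600 N
  Ry@0 = +2234.9388 N
  Ry@4 = -297.7488 N

334.940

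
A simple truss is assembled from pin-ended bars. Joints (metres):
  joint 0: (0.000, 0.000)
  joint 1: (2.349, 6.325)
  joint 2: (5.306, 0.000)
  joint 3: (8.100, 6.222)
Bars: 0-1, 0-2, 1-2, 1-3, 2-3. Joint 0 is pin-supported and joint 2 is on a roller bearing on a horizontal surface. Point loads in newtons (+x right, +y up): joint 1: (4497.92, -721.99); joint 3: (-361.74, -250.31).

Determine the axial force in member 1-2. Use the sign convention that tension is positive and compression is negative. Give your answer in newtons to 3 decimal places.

-5943.930

N=4 nodes, M=5 members, R=3 reactions → 2N=8, M+R=8
member 0 (0-1): L=6.7471, (cx,cy)=(0.3481,0.9374)
member 1 (0-2): L=5.3060, (cx,cy)=(1.0000,0.0000)
member 2 (1-2): L=6.9821, (cx,cy)=(0.4235,-0.9059)
member 3 (1-3): L=5.7519, (cx,cy)=(0.9998,-0.0179)
member 4 (2-3): L=6.8205, (cx,cy)=(0.4096,0.9122)
solve A·x = −loads:
  F[0-1] = +4978.4442 N (tension)
  F[0-2] = +2402.9381 N (tension)
  F[1-2] = -5943.9303 N (compression)
  F[1-3] = -247.3882 N (compression)
  F[2-3] = -279.2452 N (compression)
  Rx@0 = -4136.1800 N
  Ry@0 = -4666.9882 N
  Ry@2 = +5639.2882 N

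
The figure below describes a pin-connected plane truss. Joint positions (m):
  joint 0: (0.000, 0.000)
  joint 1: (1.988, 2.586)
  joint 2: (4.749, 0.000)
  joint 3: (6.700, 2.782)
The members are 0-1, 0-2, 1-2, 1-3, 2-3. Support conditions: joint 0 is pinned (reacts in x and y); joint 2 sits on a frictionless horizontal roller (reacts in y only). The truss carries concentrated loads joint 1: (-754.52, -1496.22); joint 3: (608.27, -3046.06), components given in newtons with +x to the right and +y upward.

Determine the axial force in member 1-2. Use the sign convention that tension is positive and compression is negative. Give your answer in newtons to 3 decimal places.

-2495.047

N=4 nodes, M=5 members, R=3 reactions → 2N=8, M+R=8
member 0 (0-1): L=3.2618, (cx,cy)=(0.6095,0.7928)
member 1 (0-2): L=4.7490, (cx,cy)=(1.0000,0.0000)
member 2 (1-2): L=3.7829, (cx,cy)=(0.7299,-0.6836)
member 3 (1-3): L=4.7161, (cx,cy)=(0.9991,0.0416)
member 4 (2-3): L=3.3979, (cx,cy)=(0.5742,0.8187)
solve A·x = −loads:
  F[0-1] = +412.4310 N (tension)
  F[0-2] = -397.6158 N (compression)
  F[1-2] = -2495.0473 N (compression)
  F[1-3] = +2829.3622 N (tension)
  F[2-3] = -3864.0740 N (compression)
  Rx@0 = +146.2500 N
  Ry@0 = -326.9779 N
  Ry@2 = +4869.2579 N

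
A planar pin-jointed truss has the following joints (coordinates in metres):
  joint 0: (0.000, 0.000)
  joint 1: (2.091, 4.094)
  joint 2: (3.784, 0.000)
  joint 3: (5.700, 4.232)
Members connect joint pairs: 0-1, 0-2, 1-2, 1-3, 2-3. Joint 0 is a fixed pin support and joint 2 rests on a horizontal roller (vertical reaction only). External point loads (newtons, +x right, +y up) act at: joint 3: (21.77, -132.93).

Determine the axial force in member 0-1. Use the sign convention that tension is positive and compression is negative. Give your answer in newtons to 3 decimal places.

N=4 nodes, M=5 members, R=3 reactions → 2N=8, M+R=8
member 0 (0-1): L=4.5971, (cx,cy)=(0.4549,0.8906)
member 1 (0-2): L=3.7840, (cx,cy)=(1.0000,0.0000)
member 2 (1-2): L=4.4302, (cx,cy)=(0.3821,-0.9241)
member 3 (1-3): L=3.6116, (cx,cy)=(0.9993,0.0382)
member 4 (2-3): L=4.6455, (cx,cy)=(0.4124,0.9110)
solve A·x = −loads:
  F[0-1] = +102.9183 N (tension)
  F[0-2] = -25.0428 N (compression)
  F[1-2] = -95.7325 N (compression)
  F[1-3] = +83.4576 N (tension)
  F[2-3] = -149.4195 N (compression)
  Rx@0 = -21.7700 N
  Ry@0 = -91.6555 N
  Ry@2 = +224.5855 N

102.918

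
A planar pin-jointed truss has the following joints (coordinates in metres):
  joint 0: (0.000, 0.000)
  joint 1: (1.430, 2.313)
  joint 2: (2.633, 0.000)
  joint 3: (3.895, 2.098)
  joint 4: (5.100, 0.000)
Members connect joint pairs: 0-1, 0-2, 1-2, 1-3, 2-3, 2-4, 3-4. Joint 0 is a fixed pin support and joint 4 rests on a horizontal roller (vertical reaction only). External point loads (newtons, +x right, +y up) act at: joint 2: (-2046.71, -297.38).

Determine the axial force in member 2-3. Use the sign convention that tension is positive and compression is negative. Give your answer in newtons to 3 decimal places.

N=5 nodes, M=7 members, R=3 reactions → 2N=10, M+R=10
member 0 (0-1): L=2.7194, (cx,cy)=(0.5259,0.8506)
member 1 (0-2): L=2.6330, (cx,cy)=(1.0000,0.0000)
member 2 (1-2): L=2.6071, (cx,cy)=(0.4614,-0.8872)
member 3 (1-3): L=2.4744, (cx,cy)=(0.9962,-0.0869)
member 4 (2-3): L=2.4483, (cx,cy)=(0.5155,0.8569)
member 5 (2-4): L=2.4670, (cx,cy)=(1.0000,0.0000)
member 6 (3-4): L=2.4194, (cx,cy)=(0.4981,-0.8671)
solve A·x = −loads:
  F[0-1] = -169.1221 N (compression)
  F[0-2] = -1957.7753 N (compression)
  F[1-2] = +179.0074 N (tension)
  F[1-3] = -172.1844 N (compression)
  F[2-3] = +161.7060 N (tension)
  F[2-4] = +88.1808 N (tension)
  F[3-4] = -177.0515 N (compression)
  Rx@0 = +2046.7100 N
  Ry@0 = +143.8503 N
  Ry@4 = +153.5297 N

161.706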